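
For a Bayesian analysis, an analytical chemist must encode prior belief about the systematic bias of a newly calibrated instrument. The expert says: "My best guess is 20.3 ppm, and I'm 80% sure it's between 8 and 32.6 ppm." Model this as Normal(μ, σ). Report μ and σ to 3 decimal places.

μ = 20.300, σ = 9.598

A symmetric 80% interval runs μ ± z·σ with z = 1.282.
Half-width = 12.3, so σ = 12.3/1.282 = 9.598.
μ is the stated best guess, 20.300.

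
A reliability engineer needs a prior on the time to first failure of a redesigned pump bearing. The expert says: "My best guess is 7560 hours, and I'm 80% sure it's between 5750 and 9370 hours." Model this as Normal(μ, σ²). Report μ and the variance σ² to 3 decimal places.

μ = 7560.000, σ² = 1994733.947

A symmetric 80% interval runs μ ± z·σ with z = 1.282.
Half-width = 1810, so σ = 1810/1.282 = 1412.3505 and σ² = 1994733.947.
μ is the stated best guess, 7560.000.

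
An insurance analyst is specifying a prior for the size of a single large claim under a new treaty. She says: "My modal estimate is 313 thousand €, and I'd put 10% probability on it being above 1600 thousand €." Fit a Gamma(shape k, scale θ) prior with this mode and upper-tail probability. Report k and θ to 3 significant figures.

Gamma(k,θ) with k>1 has mode (k−1)θ, so θ = 313/(k−1).
Need P(X < 1600) = 0.9 with θ tied to k this way. Start at k = 2, θ = 313: P(X<1600) ≈ 0.963.
Too high — lower k to spread out. Iterating converges to k ≈ 1.66.
Then θ = 313/(1.66−1) ≈ 474.

k ≈ 1.66, θ ≈ 474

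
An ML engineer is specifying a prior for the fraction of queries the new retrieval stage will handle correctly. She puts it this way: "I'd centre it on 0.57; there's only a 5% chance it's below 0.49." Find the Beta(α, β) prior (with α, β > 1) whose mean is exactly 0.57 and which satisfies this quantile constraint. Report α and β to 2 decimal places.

With mean 0.57 fixed, write α = 0.57s, β = 0.43s where s = α+β.
Need P(θ < 0.49) = 0.05 under Beta(0.57s, 0.43s). Normal approximation: (q−m)/√(m(1−m)/s) ≈ z_{0.05} = -1.64, so s ≈ 0.57·0.43·(-1.64)²/(0.49−0.57)² = 103.6.
At s = 103.6: P(θ<0.49) ≈ 0.051. Adjusting to match 0.05 gives s ≈ 104.74.
So α = 0.57·104.74 ≈ 59.70, β = 0.43·104.74 ≈ 45.04.

α ≈ 59.70, β ≈ 45.04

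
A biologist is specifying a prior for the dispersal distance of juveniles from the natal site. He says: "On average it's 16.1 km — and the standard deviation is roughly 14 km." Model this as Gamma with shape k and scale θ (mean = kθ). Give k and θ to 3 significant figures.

For Gamma(k, scale θ): mean = kθ, variance = kθ², so CV = 1/√k.
CV = SD/mean = 14/16.1 = 0.8696, hence k = 1/CV² = 1.32.
Then θ = mean/k = 16.1/1.32 = 12.2.

k ≈ 1.32, θ ≈ 12.2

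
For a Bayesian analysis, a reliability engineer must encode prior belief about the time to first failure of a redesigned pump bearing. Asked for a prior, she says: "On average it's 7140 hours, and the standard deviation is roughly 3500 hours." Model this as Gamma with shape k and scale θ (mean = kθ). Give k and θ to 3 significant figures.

For Gamma(k, scale θ): mean = kθ, variance = kθ², so CV = 1/√k.
CV = SD/mean = 3500/7140 = 0.4902, hence k = 1/CV² = 4.16.
Then θ = mean/k = 7140/4.16 = 1720.

k ≈ 4.16, θ ≈ 1720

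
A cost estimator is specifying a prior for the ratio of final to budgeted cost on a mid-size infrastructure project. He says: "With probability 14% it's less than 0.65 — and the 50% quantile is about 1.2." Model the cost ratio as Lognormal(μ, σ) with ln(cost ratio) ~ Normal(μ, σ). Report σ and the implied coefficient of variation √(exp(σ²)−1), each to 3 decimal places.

σ ≈ 0.568, CV ≈ 0.616

If T ~ Lognormal(μ,σ) then ln T ~ Normal(μ,σ), so the p-quantile of ln T is μ + z_p·σ.
ln(0.65) = -0.4308 and ln(1.2) = 0.1823; z_{0.14} = -1.08, z_{0.5} = 0.
σ = (0.1823 − -0.4308)/(0 − (-1.08)) = 0.568.
μ = -0.4308 − (-1.08)·0.568 = 0.182.
CV = √(exp(σ²)−1) = √(exp(0.3221)−1) = 0.616.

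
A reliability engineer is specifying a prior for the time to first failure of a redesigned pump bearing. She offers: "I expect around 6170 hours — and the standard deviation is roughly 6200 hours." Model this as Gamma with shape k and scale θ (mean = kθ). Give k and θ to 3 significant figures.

k ≈ 0.99, θ ≈ 6230

For Gamma(k, scale θ): mean = kθ, variance = kθ², so CV = 1/√k.
CV = SD/mean = 6200/6170 = 1.005, hence k = 1/CV² = 0.99.
Then θ = mean/k = 6170/0.99 = 6230.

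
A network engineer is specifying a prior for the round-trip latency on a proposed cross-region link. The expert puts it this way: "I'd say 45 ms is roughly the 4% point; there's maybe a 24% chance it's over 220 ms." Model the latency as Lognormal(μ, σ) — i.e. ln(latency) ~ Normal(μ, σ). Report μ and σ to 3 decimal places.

μ ≈ 4.937, σ ≈ 0.646

If T ~ Lognormal(μ,σ) then ln T ~ Normal(μ,σ), so the p-quantile of ln T is μ + z_p·σ.
ln(45) = 3.807 and ln(220) = 5.394; z_{0.04} = -1.751, z_{0.76} = 0.7063.
σ = (5.394 − 3.807)/(0.7063 − (-1.751)) = 0.646.
μ = 3.807 − (-1.751)·0.646 = 4.937.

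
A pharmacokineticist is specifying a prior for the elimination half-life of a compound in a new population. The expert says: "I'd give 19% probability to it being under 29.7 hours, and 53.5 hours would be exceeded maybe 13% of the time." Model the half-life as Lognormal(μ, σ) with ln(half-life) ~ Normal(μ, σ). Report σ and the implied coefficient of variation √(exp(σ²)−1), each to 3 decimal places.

If T ~ Lognormal(μ,σ) then ln T ~ Normal(μ,σ), so the p-quantile of ln T is μ + z_p·σ.
ln(29.7) = 3.391 and ln(53.5) = 3.98; z_{0.19} = -0.8779, z_{0.87} = 1.126.
σ = (3.98 − 3.391)/(1.126 − (-0.8779)) = 0.294.
μ = 3.391 − (-0.8779)·0.294 = 3.649.
CV = √(exp(σ²)−1) = √(exp(0.0862)−1) = 0.300.

σ ≈ 0.294, CV ≈ 0.300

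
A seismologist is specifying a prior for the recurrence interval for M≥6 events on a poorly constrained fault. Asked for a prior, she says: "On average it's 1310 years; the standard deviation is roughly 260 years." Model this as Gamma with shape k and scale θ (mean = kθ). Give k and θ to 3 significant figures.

For Gamma(k, scale θ): mean = kθ, variance = kθ², so CV = 1/√k.
CV = SD/mean = 260/1310 = 0.1985, hence k = 1/CV² = 25.4.
Then θ = mean/k = 1310/25.4 = 51.6.

k ≈ 25.4, θ ≈ 51.6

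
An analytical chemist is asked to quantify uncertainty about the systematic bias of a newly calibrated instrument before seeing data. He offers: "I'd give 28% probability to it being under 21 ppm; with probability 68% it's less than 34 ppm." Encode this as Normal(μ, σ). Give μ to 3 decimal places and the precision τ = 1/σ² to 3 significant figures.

For Normal(μ,σ), the p-quantile is μ + z_p·σ. Here z_{0.28} = -0.5828, z_{0.68} = 0.4677.
So 21 = μ − 0.5828σ and 34 = μ + 0.4677σ.
Subtracting: σ = (34 − 21)/(0.4677 − (-0.5828)) = 12.375.
Then μ = 21 − (-0.5828)·12.375 = 28.212.
Precision τ = 1/σ² = 1/12.37² = 0.00653.

μ = 28.212, τ = 0.00653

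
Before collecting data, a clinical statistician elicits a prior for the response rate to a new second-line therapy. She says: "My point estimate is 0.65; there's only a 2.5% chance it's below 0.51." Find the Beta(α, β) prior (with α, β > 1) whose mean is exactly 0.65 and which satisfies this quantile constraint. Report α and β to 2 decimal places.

With mean 0.65 fixed, write α = 0.65s, β = 0.35s where s = α+β.
Need P(θ < 0.51) = 0.025 under Beta(0.65s, 0.35s). Normal approximation: (q−m)/√(m(1−m)/s) ≈ z_{0.025} = -1.96, so s ≈ 0.65·0.35·(-1.96)²/(0.51−0.65)² = 44.6.
At s = 44.6: P(θ<0.51) ≈ 0.028. Adjusting to match 0.025 gives s ≈ 47.17.
So α = 0.65·47.17 ≈ 30.66, β = 0.35·47.17 ≈ 16.51.

α ≈ 30.66, β ≈ 16.51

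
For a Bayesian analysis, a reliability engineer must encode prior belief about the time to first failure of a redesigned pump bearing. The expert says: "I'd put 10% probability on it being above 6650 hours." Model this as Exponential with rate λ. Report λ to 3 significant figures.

P(T > 6650.0) = e^(−λ·6650.0) = 0.1, so λ = −ln(0.1)/6650.0 = 0.000346.

λ ≈ 0.000346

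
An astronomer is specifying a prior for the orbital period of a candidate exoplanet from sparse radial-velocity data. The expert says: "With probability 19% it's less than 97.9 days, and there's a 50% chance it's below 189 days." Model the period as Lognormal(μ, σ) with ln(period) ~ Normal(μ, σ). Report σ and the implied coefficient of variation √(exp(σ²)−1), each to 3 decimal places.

σ ≈ 0.749, CV ≈ 0.868

If T ~ Lognormal(μ,σ) then ln T ~ Normal(μ,σ), so the p-quantile of ln T is μ + z_p·σ.
ln(97.9) = 4.584 and ln(189) = 5.242; z_{0.19} = -0.8779, z_{0.5} = 0.
σ = (5.242 − 4.584)/(0 − (-0.8779)) = 0.749.
μ = 4.584 − (-0.8779)·0.749 = 5.242.
CV = √(exp(σ²)−1) = √(exp(0.5614)−1) = 0.868.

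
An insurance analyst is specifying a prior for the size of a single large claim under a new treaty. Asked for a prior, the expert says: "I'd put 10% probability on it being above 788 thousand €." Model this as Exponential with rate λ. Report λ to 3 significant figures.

λ ≈ 0.00292

P(T > 788.0) = e^(−λ·788.0) = 0.1, so λ = −ln(0.1)/788.0 = 0.00292.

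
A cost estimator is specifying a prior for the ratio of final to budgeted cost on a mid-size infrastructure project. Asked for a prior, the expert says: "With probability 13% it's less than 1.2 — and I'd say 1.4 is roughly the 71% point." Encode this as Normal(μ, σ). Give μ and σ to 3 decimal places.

For Normal(μ,σ), the p-quantile is μ + z_p·σ. Here z_{0.13} = -1.126, z_{0.71} = 0.5534.
So 1.2 = μ − 1.126σ and 1.4 = μ + 0.5534σ.
Subtracting: σ = (1.4 − 1.2)/(0.5534 − (-1.126)) = 0.119.
Then μ = 1.2 − (-1.126)·0.119 = 1.334.

μ = 1.334, σ = 0.119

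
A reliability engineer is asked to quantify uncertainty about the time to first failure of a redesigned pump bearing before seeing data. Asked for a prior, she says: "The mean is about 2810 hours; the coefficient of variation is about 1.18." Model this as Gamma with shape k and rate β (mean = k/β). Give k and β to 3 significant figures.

For Gamma(k, rate β): mean = k/β, variance = k/β², so CV = 1/√k.
CV = 1.18, hence k = 1/CV² = 0.718.
Then β = k/mean = 0.718/2810 = 0.000256.

k ≈ 0.718, β ≈ 0.000256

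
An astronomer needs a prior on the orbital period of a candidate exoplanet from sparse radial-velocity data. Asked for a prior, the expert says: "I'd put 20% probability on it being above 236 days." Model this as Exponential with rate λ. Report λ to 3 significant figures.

P(T > 236.0) = e^(−λ·236.0) = 0.2, so λ = −ln(0.2)/236.0 = 0.00682.

λ ≈ 0.00682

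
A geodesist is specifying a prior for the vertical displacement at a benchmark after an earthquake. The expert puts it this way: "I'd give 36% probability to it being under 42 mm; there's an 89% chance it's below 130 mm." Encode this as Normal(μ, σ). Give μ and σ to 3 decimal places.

μ = 61.902, σ = 55.521

The p-quantile of Normal(μ,σ) is μ + z_p·σ, with z_{0.36} = -0.3585 and z_{0.89} = 1.227.
Eliminate σ: μ = (z₂·x₁ − z₁·x₂)/(z₂ − z₁) = (1.227·42 − (-0.3585)·130)/1.585 = 61.902.
Then σ = (x₂ − x₁)/(z₂ − z₁) = (130 − 42)/1.585 = 55.521.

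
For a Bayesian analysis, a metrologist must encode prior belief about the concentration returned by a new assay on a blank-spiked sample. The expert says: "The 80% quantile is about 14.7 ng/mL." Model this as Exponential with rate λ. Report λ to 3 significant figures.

λ ≈ 0.109

P(T < 14.7) = 1 − e^(−λ·14.7) = 0.8, so λ = −ln(1−0.8)/14.7 = −ln(0.2)/14.7 = 0.109.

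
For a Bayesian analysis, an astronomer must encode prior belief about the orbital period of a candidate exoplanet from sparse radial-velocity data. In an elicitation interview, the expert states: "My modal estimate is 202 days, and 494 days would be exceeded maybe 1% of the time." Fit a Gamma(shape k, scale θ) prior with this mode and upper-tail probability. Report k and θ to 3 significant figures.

Gamma(k,θ) with k>1 has mode (k−1)θ, so θ = 202/(k−1).
Need P(X < 494) = 0.99 with θ tied to k this way. Start at k = 2, θ = 202: P(X<494) ≈ 0.701.
Too low — raise k to concentrate. Iterating converges to k ≈ 6.9.
Then θ = 202/(6.9−1) ≈ 34.3.

k ≈ 6.9, θ ≈ 34.3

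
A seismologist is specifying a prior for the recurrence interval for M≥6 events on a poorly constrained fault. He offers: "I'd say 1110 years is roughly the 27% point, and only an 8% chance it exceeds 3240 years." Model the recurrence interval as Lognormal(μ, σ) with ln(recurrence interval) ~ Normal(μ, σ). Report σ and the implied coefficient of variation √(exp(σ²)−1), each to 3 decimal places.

σ ≈ 0.531, CV ≈ 0.571

If T ~ Lognormal(μ,σ) then ln T ~ Normal(μ,σ), so the p-quantile of ln T is μ + z_p·σ.
ln(1110) = 7.012 and ln(3240) = 8.083; z_{0.27} = -0.6128, z_{0.92} = 1.405.
σ = (8.083 − 7.012)/(1.405 − (-0.6128)) = 0.531.
μ = 7.012 − (-0.6128)·0.531 = 7.337.
CV = √(exp(σ²)−1) = √(exp(0.2818)−1) = 0.571.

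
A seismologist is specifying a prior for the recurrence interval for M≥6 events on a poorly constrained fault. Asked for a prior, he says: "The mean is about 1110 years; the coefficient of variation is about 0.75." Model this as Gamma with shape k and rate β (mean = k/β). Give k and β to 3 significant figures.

For Gamma(k, rate β): mean = k/β, variance = k/β², so CV = 1/√k.
CV = 0.75, hence k = 1/CV² = 1.78.
Then β = k/mean = 1.78/1110 = 0.0016.

k ≈ 1.78, β ≈ 0.0016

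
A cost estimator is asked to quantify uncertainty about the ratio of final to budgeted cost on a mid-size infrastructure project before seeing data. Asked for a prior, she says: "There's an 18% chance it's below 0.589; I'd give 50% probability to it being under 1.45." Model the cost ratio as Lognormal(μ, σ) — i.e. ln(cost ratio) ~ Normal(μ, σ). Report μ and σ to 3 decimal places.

μ ≈ 0.372, σ ≈ 0.984

If T ~ Lognormal(μ,σ) then ln T ~ Normal(μ,σ), so the p-quantile of ln T is μ + z_p·σ.
ln(0.589) = -0.5293 and ln(1.45) = 0.3716; z_{0.18} = -0.9154, z_{0.5} = 0.
σ = (0.3716 − -0.5293)/(0 − (-0.9154)) = 0.984.
μ = -0.5293 − (-0.9154)·0.984 = 0.372.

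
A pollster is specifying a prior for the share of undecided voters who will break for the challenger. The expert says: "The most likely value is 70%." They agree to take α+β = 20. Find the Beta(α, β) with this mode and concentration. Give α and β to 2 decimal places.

α = 13.60, β = 6.40

For α,β > 1 the Beta mode is (α−1)/(α+β−2). With α+β = 20, the mode is (α−1)/18.
Set (α−1)/18 = 0.7 → α = 1 + 0.7·18 = 13.60.
β = 20 − α = 6.40.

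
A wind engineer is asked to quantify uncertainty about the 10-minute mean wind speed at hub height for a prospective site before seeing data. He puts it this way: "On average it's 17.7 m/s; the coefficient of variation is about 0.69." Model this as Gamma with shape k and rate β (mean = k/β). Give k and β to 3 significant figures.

For Gamma(k, rate β): mean = k/β, variance = k/β², so CV = 1/√k.
CV = 0.69, hence k = 1/CV² = 2.1.
Then β = k/mean = 2.1/17.7 = 0.119.

k ≈ 2.1, β ≈ 0.119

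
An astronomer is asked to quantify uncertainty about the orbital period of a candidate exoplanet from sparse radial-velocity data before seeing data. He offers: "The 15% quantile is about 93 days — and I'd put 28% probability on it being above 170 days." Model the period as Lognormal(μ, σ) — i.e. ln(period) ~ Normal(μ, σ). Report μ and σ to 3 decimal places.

μ ≈ 4.919, σ ≈ 0.373

If T ~ Lognormal(μ,σ) then ln T ~ Normal(μ,σ), so the p-quantile of ln T is μ + z_p·σ.
ln(93) = 4.533 and ln(170) = 5.136; z_{0.15} = -1.036, z_{0.72} = 0.5828.
σ = (5.136 − 4.533)/(0.5828 − (-1.036)) = 0.373.
μ = 4.533 − (-1.036)·0.373 = 4.919.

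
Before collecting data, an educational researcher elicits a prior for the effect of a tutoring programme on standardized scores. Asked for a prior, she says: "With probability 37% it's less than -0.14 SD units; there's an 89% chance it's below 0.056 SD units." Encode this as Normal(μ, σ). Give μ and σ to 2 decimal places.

μ = -0.10, σ = 0.13

For Normal(μ,σ), the p-quantile is μ + z_p·σ. Here z_{0.37} = -0.3319, z_{0.89} = 1.227.
So -0.14 = μ − 0.3319σ and 0.056 = μ + 1.227σ.
Subtracting: σ = (0.056 − -0.14)/(1.227 − (-0.3319)) = 0.13.
Then μ = -0.14 − (-0.3319)·0.13 = -0.10.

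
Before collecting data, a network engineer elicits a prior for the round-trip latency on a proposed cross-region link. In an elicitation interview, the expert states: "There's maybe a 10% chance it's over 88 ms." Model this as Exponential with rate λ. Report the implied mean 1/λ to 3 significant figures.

mean ≈ 38.2 ms

P(T > 88.0) = e^(−λ·88.0) = 0.1, so λ = −ln(0.1)/88.0 = 0.0262.
Mean = 1/λ = 38.2 ms.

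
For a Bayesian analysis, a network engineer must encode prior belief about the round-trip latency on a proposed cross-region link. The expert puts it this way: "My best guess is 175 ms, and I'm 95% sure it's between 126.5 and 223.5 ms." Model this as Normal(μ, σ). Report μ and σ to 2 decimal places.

μ = 175.00, σ = 24.75

A symmetric 95% interval runs μ ± z·σ with z = 1.96.
Half-width = 48.5, so σ = 48.5/1.96 = 24.75.
μ is the stated best guess, 175.00.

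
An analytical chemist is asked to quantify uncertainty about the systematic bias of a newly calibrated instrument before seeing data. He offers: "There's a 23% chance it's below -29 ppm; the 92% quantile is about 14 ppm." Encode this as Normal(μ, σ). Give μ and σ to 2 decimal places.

μ = -14.18, σ = 20.06

For Normal(μ,σ), the p-quantile is μ + z_p·σ. Here z_{0.23} = -0.7388, z_{0.92} = 1.405.
So -29 = μ − 0.7388σ and 14 = μ + 1.405σ.
Subtracting: σ = (14 − -29)/(1.405 − (-0.7388)) = 20.06.
Then μ = -29 − (-0.7388)·20.06 = -14.18.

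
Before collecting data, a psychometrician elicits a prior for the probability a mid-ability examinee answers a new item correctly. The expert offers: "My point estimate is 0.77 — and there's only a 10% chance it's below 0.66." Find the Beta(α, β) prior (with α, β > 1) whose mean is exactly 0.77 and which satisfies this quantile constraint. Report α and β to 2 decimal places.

α ≈ 19.58, β ≈ 5.85

With mean 0.77 fixed, write α = 0.77s, β = 0.23s where s = α+β.
Need P(θ < 0.66) = 0.1 under Beta(0.77s, 0.23s). Normal approximation: (q−m)/√(m(1−m)/s) ≈ z_{0.1} = -1.28, so s ≈ 0.77·0.23·(-1.28)²/(0.66−0.77)² = 24.0.
At s = 24.0: P(θ<0.66) ≈ 0.106. Adjusting to match 0.1 gives s ≈ 25.43.
So α = 0.77·25.43 ≈ 19.58, β = 0.23·25.43 ≈ 5.85.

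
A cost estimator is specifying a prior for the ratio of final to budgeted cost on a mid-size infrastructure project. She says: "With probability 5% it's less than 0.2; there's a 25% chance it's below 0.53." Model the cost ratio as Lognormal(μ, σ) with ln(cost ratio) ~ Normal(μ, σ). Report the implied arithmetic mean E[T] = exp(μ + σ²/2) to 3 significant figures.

If T ~ Lognormal(μ,σ) then ln T ~ Normal(μ,σ), so the p-quantile of ln T is μ + z_p·σ.
ln(0.2) = -1.609 and ln(0.53) = -0.6349; z_{0.05} = -1.645, z_{0.25} = -0.6745.
σ = (-0.6349 − -1.609)/(-0.6745 − (-1.645)) = 1.004.
μ = -1.609 − (-1.645)·1.004 = 0.043.
E[T] = exp(μ + σ²/2) = exp(0.043 + 0.5043) = 1.73.

E[T] ≈ 1.73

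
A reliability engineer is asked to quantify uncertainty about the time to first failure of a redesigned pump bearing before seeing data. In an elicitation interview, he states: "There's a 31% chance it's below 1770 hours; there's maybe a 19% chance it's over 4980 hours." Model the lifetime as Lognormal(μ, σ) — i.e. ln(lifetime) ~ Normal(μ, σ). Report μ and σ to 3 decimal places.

If T ~ Lognormal(μ,σ) then ln T ~ Normal(μ,σ), so the p-quantile of ln T is μ + z_p·σ.
ln(1770) = 7.479 and ln(4980) = 8.513; z_{0.31} = -0.4959, z_{0.81} = 0.8779.
σ = (8.513 − 7.479)/(0.8779 − (-0.4959)) = 0.753.
μ = 7.479 − (-0.4959)·0.753 = 7.852.

μ ≈ 7.852, σ ≈ 0.753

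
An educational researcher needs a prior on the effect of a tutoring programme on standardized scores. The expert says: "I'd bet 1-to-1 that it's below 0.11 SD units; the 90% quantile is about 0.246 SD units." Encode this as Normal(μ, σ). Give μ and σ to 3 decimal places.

μ = 0.110, σ = 0.106

For Normal(μ,σ), the p-quantile is μ + z_p·σ. Here z_{0.5} = 0, z_{0.9} = 1.282.
So 0.11 = μ + 0σ and 0.246 = μ + 1.282σ.
Subtracting: σ = (0.246 − 0.11)/(1.282 − (0)) = 0.106.
Then μ = 0.11 − (0)·0.106 = 0.110.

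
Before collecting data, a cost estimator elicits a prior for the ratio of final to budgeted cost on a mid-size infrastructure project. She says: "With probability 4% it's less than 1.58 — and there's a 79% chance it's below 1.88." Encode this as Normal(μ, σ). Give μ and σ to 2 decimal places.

For Normal(μ,σ), the p-quantile is μ + z_p·σ. Here z_{0.04} = -1.751, z_{0.79} = 0.8064.
So 1.58 = μ − 1.751σ and 1.88 = μ + 0.8064σ.
Subtracting: σ = (1.88 − 1.58)/(0.8064 − (-1.751)) = 0.12.
Then μ = 1.58 − (-1.751)·0.12 = 1.79.

μ = 1.79, σ = 0.12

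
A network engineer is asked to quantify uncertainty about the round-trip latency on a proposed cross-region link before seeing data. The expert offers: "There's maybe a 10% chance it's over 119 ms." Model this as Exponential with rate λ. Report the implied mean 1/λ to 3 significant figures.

P(T > 119.0) = e^(−λ·119.0) = 0.1, so λ = −ln(0.1)/119.0 = 0.0193.
Mean = 1/λ = 51.7 ms.

mean ≈ 51.7 ms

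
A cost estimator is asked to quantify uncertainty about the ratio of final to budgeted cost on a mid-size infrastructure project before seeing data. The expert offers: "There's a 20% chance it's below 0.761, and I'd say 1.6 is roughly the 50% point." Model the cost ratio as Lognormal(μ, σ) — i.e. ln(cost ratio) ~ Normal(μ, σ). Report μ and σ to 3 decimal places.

If T ~ Lognormal(μ,σ) then ln T ~ Normal(μ,σ), so the p-quantile of ln T is μ + z_p·σ.
ln(0.761) = -0.2731 and ln(1.6) = 0.47; z_{0.2} = -0.8416, z_{0.5} = 0.
σ = (0.47 − -0.2731)/(0 − (-0.8416)) = 0.883.
μ = -0.2731 − (-0.8416)·0.883 = 0.470.

μ ≈ 0.470, σ ≈ 0.883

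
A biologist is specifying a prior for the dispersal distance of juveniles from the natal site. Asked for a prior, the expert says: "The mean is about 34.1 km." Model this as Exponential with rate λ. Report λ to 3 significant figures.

Exponential mean = 1/λ, so λ = 1/34.1 = 0.0293.

λ ≈ 0.0293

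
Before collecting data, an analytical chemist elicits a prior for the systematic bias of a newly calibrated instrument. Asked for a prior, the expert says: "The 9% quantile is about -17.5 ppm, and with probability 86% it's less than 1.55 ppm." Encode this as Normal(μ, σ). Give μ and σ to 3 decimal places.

μ = -6.950, σ = 7.868

For Normal(μ,σ), the p-quantile is μ + z_p·σ. Here z_{0.09} = -1.341, z_{0.86} = 1.08.
So -17.5 = μ − 1.341σ and 1.55 = μ + 1.08σ.
Subtracting: σ = (1.55 − -17.5)/(1.08 − (-1.341)) = 7.868.
Then μ = -17.5 − (-1.341)·7.868 = -6.950.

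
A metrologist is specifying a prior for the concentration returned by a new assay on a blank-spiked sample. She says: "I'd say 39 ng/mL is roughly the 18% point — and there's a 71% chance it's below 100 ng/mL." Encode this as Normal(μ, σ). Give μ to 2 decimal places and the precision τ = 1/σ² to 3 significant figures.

For Normal(μ,σ), the p-quantile is μ + z_p·σ. Here z_{0.18} = -0.9154, z_{0.71} = 0.5534.
So 39 = μ − 0.9154σ and 100 = μ + 0.5534σ.
Subtracting: σ = (100 − 39)/(0.5534 − (-0.9154)) = 41.53.
Then μ = 39 − (-0.9154)·41.53 = 77.02.
Precision τ = 1/σ² = 1/41.53² = 0.00058.

μ = 77.02, τ = 0.00058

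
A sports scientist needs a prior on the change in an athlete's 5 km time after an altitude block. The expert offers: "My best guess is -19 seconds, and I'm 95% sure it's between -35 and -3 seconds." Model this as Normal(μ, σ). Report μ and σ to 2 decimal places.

A symmetric 95% interval runs μ ± z·σ with z = 1.96.
Half-width = 16, so σ = 16/1.96 = 8.16.
μ is the stated best guess, -19.00.

μ = -19.00, σ = 8.16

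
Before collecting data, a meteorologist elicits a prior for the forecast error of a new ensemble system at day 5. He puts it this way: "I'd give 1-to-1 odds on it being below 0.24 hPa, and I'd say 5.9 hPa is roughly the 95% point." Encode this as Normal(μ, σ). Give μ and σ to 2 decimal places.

μ = 0.24, σ = 3.44

The p-quantile of Normal(μ,σ) is μ + z_p·σ, with z_{0.5} = 0 and z_{0.95} = 1.645.
Eliminate σ: μ = (z₂·x₁ − z₁·x₂)/(z₂ − z₁) = (1.645·0.24 − (0)·5.9)/1.645 = 0.24.
Then σ = (x₂ − x₁)/(z₂ − z₁) = (5.9 − 0.24)/1.645 = 3.44.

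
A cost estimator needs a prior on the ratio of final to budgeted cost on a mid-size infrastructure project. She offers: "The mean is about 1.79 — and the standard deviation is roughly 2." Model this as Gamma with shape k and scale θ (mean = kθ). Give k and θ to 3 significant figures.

k ≈ 0.801, θ ≈ 2.23

For Gamma(k, scale θ): mean = kθ, variance = kθ², so CV = 1/√k.
CV = SD/mean = 2/1.79 = 1.117, hence k = 1/CV² = 0.801.
Then θ = mean/k = 1.79/0.801 = 2.23.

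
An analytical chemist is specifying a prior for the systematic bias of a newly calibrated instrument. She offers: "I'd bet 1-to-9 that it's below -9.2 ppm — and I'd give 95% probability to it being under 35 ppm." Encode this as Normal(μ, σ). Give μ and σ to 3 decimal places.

The p-quantile of Normal(μ,σ) is μ + z_p·σ, with z_{0.1} = -1.282 and z_{0.95} = 1.645.
Eliminate σ: μ = (z₂·x₁ − z₁·x₂)/(z₂ − z₁) = (1.645·-9.2 − (-1.282)·35)/2.926 = 10.156.
Then σ = (x₂ − x₁)/(z₂ − z₁) = (35 − -9.2)/2.926 = 15.104.

μ = 10.156, σ = 15.104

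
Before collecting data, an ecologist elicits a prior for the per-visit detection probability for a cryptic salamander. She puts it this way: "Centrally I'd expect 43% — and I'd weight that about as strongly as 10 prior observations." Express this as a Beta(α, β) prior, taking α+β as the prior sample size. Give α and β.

α = 4.3, β = 5.7

Under the effective-sample-size interpretation, Beta(α, β) has prior mean α/(α+β) and prior sample size α+β.
So α+β = 10 and α/(α+β) = 0.43, giving α = 0.43·10 = 4.3 and β = 10 − 4.3 = 5.7.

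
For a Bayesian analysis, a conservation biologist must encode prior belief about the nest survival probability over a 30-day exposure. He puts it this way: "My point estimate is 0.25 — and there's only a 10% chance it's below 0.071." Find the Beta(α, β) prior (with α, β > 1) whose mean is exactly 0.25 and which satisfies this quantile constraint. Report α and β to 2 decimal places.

With mean 0.25 fixed, write α = 0.25s, β = 0.75s where s = α+β.
Need P(θ < 0.071) = 0.1 under Beta(0.25s, 0.75s). Normal approximation: (q−m)/√(m(1−m)/s) ≈ z_{0.1} = -1.28, so s ≈ 0.25·0.75·(-1.28)²/(0.071−0.25)² = 9.6.
At s = 9.6: P(θ<0.071) ≈ 0.061. Adjusting to match 0.1 gives s ≈ 7.11.
So α = 0.25·7.11 ≈ 1.78, β = 0.75·7.11 ≈ 5.33.

α ≈ 1.78, β ≈ 5.33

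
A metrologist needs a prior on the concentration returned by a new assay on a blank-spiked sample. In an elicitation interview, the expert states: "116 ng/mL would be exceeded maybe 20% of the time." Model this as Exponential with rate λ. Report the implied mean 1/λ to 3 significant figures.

mean ≈ 72.1 ng/mL

P(T > 116.0) = e^(−λ·116.0) = 0.2, so λ = −ln(0.2)/116.0 = 0.0139.
Mean = 1/λ = 72.1 ng/mL.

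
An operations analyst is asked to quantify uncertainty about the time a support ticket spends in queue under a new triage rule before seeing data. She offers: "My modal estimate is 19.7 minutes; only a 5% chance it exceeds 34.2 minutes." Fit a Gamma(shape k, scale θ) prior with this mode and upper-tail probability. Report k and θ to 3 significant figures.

k ≈ 10.2, θ ≈ 2.15

Gamma(k,θ) with k>1 has mode (k−1)θ, so θ = 19.7/(k−1).
Need P(X < 34.2) = 0.95 with θ tied to k this way. Start at k = 2, θ = 19.7: P(X<34.2) ≈ 0.518.
Too low — raise k to concentrate. Iterating converges to k ≈ 10.2.
Then θ = 19.7/(10.2−1) ≈ 2.15.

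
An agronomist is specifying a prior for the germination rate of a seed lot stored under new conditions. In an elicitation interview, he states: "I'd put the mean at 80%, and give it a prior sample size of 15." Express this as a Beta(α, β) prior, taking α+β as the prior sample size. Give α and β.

α = 12, β = 3

Under the effective-sample-size interpretation, Beta(α, β) has prior mean α/(α+β) and prior sample size α+β.
So α+β = 15 and α/(α+β) = 0.8, giving α = 0.8·15 = 12 and β = 15 − 12 = 3.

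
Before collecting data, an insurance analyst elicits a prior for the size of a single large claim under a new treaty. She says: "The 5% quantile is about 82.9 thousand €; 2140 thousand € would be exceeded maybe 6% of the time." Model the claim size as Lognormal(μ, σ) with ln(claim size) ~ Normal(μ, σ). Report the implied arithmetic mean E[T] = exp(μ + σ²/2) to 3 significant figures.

If T ~ Lognormal(μ,σ) then ln T ~ Normal(μ,σ), so the p-quantile of ln T is μ + z_p·σ.
ln(82.9) = 4.418 and ln(2140) = 7.669; z_{0.05} = -1.645, z_{0.94} = 1.555.
σ = (7.669 − 4.418)/(1.555 − (-1.645)) = 1.016.
μ = 4.418 − (-1.645)·1.016 = 6.089.
E[T] = exp(μ + σ²/2) = exp(6.089 + 0.5162) = 739 thousand €.

E[T] ≈ 739 thousand €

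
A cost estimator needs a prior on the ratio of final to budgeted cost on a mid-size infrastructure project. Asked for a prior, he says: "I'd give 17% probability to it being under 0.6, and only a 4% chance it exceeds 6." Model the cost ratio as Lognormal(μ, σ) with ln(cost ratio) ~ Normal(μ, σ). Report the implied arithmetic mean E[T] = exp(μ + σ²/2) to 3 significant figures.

E[T] ≈ 1.94

If T ~ Lognormal(μ,σ) then ln T ~ Normal(μ,σ), so the p-quantile of ln T is μ + z_p·σ.
ln(0.6) = -0.5108 and ln(6) = 1.792; z_{0.17} = -0.9542, z_{0.96} = 1.751.
σ = (1.792 − -0.5108)/(1.751 − (-0.9542)) = 0.851.
μ = -0.5108 − (-0.9542)·0.851 = 0.301.
E[T] = exp(μ + σ²/2) = exp(0.301 + 0.3623) = 1.94.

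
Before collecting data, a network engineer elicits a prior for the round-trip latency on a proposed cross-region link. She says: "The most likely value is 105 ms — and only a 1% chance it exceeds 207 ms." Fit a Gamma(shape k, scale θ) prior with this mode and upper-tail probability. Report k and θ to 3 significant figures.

k ≈ 11.7, θ ≈ 9.82

Gamma(k,θ) with k>1 has mode (k−1)θ, so θ = 105/(k−1).
Need P(X < 207) = 0.99 with θ tied to k this way. Start at k = 2, θ = 105: P(X<207) ≈ 0.586.
Too low — raise k to concentrate. Iterating converges to k ≈ 11.7.
Then θ = 105/(11.7−1) ≈ 9.82.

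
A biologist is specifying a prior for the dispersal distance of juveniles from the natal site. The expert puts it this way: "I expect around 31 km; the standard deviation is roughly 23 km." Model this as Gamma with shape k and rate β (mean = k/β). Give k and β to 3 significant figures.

k ≈ 1.82, β ≈ 0.0586

For Gamma(k, rate β): mean = k/β, variance = k/β², so CV = 1/√k.
CV = SD/mean = 23/31 = 0.7419, hence k = 1/CV² = 1.82.
Then β = k/mean = 1.82/31 = 0.0586.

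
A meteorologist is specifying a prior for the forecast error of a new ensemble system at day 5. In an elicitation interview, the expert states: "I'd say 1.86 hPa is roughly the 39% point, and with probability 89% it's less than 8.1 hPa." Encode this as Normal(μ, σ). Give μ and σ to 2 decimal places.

μ = 3.02, σ = 4.14

The p-quantile of Normal(μ,σ) is μ + z_p·σ, with z_{0.39} = -0.2793 and z_{0.89} = 1.227.
Eliminate σ: μ = (z₂·x₁ − z₁·x₂)/(z₂ − z₁) = (1.227·1.86 − (-0.2793)·8.1)/1.506 = 3.02.
Then σ = (x₂ − x₁)/(z₂ − z₁) = (8.1 − 1.86)/1.506 = 4.14.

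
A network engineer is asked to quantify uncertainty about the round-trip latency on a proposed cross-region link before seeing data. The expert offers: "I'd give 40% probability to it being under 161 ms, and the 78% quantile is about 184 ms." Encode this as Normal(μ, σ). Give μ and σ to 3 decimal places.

μ = 166.682, σ = 22.427

For Normal(μ,σ), the p-quantile is μ + z_p·σ. Here z_{0.4} = -0.2533, z_{0.78} = 0.7722.
So 161 = μ − 0.2533σ and 184 = μ + 0.7722σ.
Subtracting: σ = (184 − 161)/(0.7722 − (-0.2533)) = 22.427.
Then μ = 161 − (-0.2533)·22.427 = 166.682.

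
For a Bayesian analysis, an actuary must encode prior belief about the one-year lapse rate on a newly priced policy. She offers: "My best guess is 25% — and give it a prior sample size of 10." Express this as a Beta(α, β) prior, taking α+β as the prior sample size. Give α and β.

α = 2.5, β = 7.5

Under the effective-sample-size interpretation, Beta(α, β) has prior mean α/(α+β) and prior sample size α+β.
So α+β = 10 and α/(α+β) = 0.25, giving α = 0.25·10 = 2.5 and β = 10 − 2.5 = 7.5.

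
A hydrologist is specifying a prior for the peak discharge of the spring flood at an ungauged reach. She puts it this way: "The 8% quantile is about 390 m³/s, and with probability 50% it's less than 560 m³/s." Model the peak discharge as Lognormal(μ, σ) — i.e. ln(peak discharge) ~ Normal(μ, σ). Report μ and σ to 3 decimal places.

If T ~ Lognormal(μ,σ) then ln T ~ Normal(μ,σ), so the p-quantile of ln T is μ + z_p·σ.
ln(390) = 5.966 and ln(560) = 6.328; z_{0.08} = -1.405, z_{0.5} = 0.
σ = (6.328 − 5.966)/(0 − (-1.405)) = 0.257.
μ = 5.966 − (-1.405)·0.257 = 6.328.

μ ≈ 6.328, σ ≈ 0.257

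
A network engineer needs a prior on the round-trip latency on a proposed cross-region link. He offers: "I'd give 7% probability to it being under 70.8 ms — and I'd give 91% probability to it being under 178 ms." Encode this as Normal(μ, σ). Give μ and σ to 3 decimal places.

μ = 126.970, σ = 38.061

For Normal(μ,σ), the p-quantile is μ + z_p·σ. Here z_{0.07} = -1.476, z_{0.91} = 1.341.
So 70.8 = μ − 1.476σ and 178 = μ + 1.341σ.
Subtracting: σ = (178 − 70.8)/(1.341 − (-1.476)) = 38.061.
Then μ = 70.8 − (-1.476)·38.061 = 126.970.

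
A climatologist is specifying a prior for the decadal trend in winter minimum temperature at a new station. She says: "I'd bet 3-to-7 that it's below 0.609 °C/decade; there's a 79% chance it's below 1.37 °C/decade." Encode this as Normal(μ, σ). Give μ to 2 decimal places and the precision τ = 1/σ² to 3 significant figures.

The p-quantile of Normal(μ,σ) is μ + z_p·σ, with z_{0.3} = -0.5244 and z_{0.79} = 0.8064.
Eliminate σ: μ = (z₂·x₁ − z₁·x₂)/(z₂ − z₁) = (0.8064·0.609 − (-0.5244)·1.37)/1.331 = 0.91.
Then σ = (x₂ − x₁)/(z₂ − z₁) = (1.37 − 0.609)/1.331 = 0.57.
Precision τ = 1/σ² = 1/0.5718² = 3.06.

μ = 0.91, τ = 3.06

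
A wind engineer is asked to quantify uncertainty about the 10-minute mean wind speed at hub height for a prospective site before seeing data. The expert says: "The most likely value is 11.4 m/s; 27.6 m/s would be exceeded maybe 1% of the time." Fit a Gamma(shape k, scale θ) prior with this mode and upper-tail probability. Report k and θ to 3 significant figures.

k ≈ 7.05, θ ≈ 1.89

Gamma(k,θ) with k>1 has mode (k−1)θ, so θ = 11.4/(k−1).
Need P(X < 27.6) = 0.99 with θ tied to k this way. Start at k = 2, θ = 11.4: P(X<27.6) ≈ 0.696.
Too low — raise k to concentrate. Iterating converges to k ≈ 7.05.
Then θ = 11.4/(7.05−1) ≈ 1.89.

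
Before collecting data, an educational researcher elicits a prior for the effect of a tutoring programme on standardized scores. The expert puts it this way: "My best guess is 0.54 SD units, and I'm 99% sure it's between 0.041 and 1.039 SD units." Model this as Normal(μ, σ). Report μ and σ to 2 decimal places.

A symmetric 99% interval runs μ ± z·σ with z = 2.576.
Half-width = 0.499, so σ = 0.499/2.576 = 0.19.
μ is the stated best guess, 0.54.

μ = 0.54, σ = 0.19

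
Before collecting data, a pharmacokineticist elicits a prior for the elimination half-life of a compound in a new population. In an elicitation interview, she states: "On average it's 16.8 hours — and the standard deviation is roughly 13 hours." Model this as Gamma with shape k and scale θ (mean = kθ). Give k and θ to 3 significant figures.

k ≈ 1.67, θ ≈ 10.1

For Gamma(k, scale θ): mean = kθ, variance = kθ², so CV = 1/√k.
CV = SD/mean = 13/16.8 = 0.7738, hence k = 1/CV² = 1.67.
Then θ = mean/k = 16.8/1.67 = 10.1.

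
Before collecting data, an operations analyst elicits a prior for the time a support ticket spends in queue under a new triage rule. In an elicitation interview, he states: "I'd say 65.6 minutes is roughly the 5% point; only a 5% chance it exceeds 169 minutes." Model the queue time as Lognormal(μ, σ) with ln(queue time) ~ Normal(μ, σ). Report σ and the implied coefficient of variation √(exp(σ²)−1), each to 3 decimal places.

σ ≈ 0.288, CV ≈ 0.294

If T ~ Lognormal(μ,σ) then ln T ~ Normal(μ,σ), so the p-quantile of ln T is μ + z_p·σ.
ln(65.6) = 4.184 and ln(169) = 5.13; z_{0.05} = -1.645, z_{0.95} = 1.645.
σ = (5.13 − 4.184)/(1.645 − (-1.645)) = 0.288.
μ = 4.184 − (-1.645)·0.288 = 4.657.
CV = √(exp(σ²)−1) = √(exp(0.0827)−1) = 0.294.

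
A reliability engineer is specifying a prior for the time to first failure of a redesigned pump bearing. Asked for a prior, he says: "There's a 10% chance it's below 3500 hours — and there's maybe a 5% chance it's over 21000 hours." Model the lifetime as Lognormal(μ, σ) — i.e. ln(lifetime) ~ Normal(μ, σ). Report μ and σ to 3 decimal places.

If T ~ Lognormal(μ,σ) then ln T ~ Normal(μ,σ), so the p-quantile of ln T is μ + z_p·σ.
ln(3500) = 8.161 and ln(21000) = 9.952; z_{0.1} = -1.282, z_{0.95} = 1.645.
σ = (9.952 − 8.161)/(1.645 − (-1.282)) = 0.612.
μ = 8.161 − (-1.282)·0.612 = 8.945.

μ ≈ 8.945, σ ≈ 0.612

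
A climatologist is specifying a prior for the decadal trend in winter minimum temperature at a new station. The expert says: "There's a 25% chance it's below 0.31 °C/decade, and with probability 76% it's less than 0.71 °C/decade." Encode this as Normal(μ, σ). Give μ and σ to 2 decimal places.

μ = 0.51, σ = 0.29

For Normal(μ,σ), the p-quantile is μ + z_p·σ. Here z_{0.25} = -0.6745, z_{0.76} = 0.7063.
So 0.31 = μ − 0.6745σ and 0.71 = μ + 0.7063σ.
Subtracting: σ = (0.71 − 0.31)/(0.7063 − (-0.6745)) = 0.29.
Then μ = 0.31 − (-0.6745)·0.29 = 0.51.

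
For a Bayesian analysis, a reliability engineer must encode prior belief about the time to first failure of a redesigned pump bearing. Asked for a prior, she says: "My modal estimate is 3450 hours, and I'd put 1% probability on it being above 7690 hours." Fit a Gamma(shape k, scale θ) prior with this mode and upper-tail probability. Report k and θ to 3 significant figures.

k ≈ 8.48, θ ≈ 461

Gamma(k,θ) with k>1 has mode (k−1)θ, so θ = 3450/(k−1).
Need P(X < 7690) = 0.99 with θ tied to k this way. Start at k = 2, θ = 3450: P(X<7690) ≈ 0.652.
Too low — raise k to concentrate. Iterating converges to k ≈ 8.48.
Then θ = 3450/(8.48−1) ≈ 461.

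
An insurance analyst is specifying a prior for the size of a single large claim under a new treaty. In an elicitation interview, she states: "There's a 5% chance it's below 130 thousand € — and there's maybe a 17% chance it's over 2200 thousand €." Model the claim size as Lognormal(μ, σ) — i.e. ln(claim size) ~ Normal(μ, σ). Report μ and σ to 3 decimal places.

If T ~ Lognormal(μ,σ) then ln T ~ Normal(μ,σ), so the p-quantile of ln T is μ + z_p·σ.
ln(130) = 4.868 and ln(2200) = 7.696; z_{0.05} = -1.645, z_{0.83} = 0.9542.
σ = (7.696 − 4.868)/(0.9542 − (-1.645)) = 1.088.
μ = 4.868 − (-1.645)·1.088 = 6.658.

μ ≈ 6.658, σ ≈ 1.088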